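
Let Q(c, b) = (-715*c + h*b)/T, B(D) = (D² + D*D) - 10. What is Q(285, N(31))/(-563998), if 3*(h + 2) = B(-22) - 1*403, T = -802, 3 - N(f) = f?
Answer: -208899/452326396 ≈ -0.00046183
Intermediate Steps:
N(f) = 3 - f
B(D) = -10 + 2*D² (B(D) = (D² + D²) - 10 = 2*D² - 10 = -10 + 2*D²)
h = 183 (h = -2 + ((-10 + 2*(-22)²) - 1*403)/3 = -2 + ((-10 + 2*484) - 403)/3 = -2 + ((-10 + 968) - 403)/3 = -2 + (958 - 403)/3 = -2 + (⅓)*555 = -2 + 185 = 183)
Q(c, b) = -183*b/802 + 715*c/802 (Q(c, b) = (-715*c + 183*b)/(-802) = (-715*c + 183*b)*(-1/802) = -183*b/802 + 715*c/802)
Q(285, N(31))/(-563998) = (-183*(3 - 1*31)/802 + (715/802)*285)/(-563998) = (-183*(3 - 31)/802 + 203775/802)*(-1/563998) = (-183/802*(-28) + 203775/802)*(-1/563998) = (2562/401 + 203775/802)*(-1/563998) = (208899/802)*(-1/563998) = -208899/452326396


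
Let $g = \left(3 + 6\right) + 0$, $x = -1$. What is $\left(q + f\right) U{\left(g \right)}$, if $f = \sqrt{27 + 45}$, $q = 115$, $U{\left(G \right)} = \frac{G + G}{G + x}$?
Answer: $\frac{1035}{4} + \frac{27 \sqrt{2}}{2} \approx 277.84$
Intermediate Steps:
$g = 9$ ($g = 9 + 0 = 9$)
$U{\left(G \right)} = \frac{2 G}{-1 + G}$ ($U{\left(G \right)} = \frac{G + G}{G - 1} = \frac{2 G}{-1 + G}$)
$f = 6 \sqrt{2}$ ($f = \sqrt{72} = 6 \sqrt{2} \approx 8.4853$)
$\left(q + f\right) U{\left(g \right)} = \left(115 + 6 \sqrt{2}\right) 2 \cdot 9 \frac{1}{-1 + 9} = \left(115 + 6 \sqrt{2}\right) 2 \cdot 9 \cdot \frac{1}{8} = \left(115 + 6 \sqrt{2}\right) \frac{9}{4} = \frac{1035}{4} + \frac{27 \sqrt{2}}{2}$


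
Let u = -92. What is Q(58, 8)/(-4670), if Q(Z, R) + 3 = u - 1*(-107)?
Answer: -6/2335 ≈ -0.0025696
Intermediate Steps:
Q(Z, R) = 12 (Q(Z, R) = -3 + (-92 - 1*(-107)) = -3 + (-92 + 107) = -3 + 15 = 12)
Q(58, 8)/(-4670) = 12/(-4670) = 12*(-1/4670) = -6/2335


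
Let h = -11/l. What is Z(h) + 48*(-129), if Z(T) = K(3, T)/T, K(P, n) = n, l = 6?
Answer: -6191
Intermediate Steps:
h = -11/6 ≈ -1.8333
Z(T) = 1 (Z(T) = T/T = 1)
Z(h) + 48*(-129) = 1 + 48*(-129) = 1 - 6192 = -6191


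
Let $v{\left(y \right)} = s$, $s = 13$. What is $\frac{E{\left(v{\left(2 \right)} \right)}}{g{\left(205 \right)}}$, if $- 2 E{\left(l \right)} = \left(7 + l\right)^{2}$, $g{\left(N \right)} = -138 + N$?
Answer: $- \frac{200}{67} \approx -2.9851$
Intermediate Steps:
$v{\left(y \right)} = 13$
$E{\left(l \right)} = - \frac{\left(7 + l\right)^{2}}{2}$
$\frac{E{\left(v{\left(2 \right)} \right)}}{g{\left(205 \right)}} = \frac{\left(- \frac{1}{2}\right) \left(7 + 13\right)^{2}}{-138 + 205} = \frac{\left(- \frac{1}{2}\right) 20^{2}}{67} = \left(- \frac{1}{2}\right) 400 \cdot \frac{1}{67} = \left(-200\right) \frac{1}{67} = - \frac{200}{67}$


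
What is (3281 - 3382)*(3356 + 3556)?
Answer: -698112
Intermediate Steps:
(3281 - 3382)*(3356 + 3556) = -101*6912 = -698112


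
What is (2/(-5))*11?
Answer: -22/5 ≈ -4.4000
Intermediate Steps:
(2/(-5))*11 = (2*(-⅕))*11 = -⅖*11 = -22/5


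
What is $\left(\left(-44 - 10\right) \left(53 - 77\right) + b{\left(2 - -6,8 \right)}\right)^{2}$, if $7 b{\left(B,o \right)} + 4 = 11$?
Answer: $1682209$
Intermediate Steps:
$b{\left(B,o \right)} = 1$ ($b{\left(B,o \right)} = - \frac{4}{7} + \frac{1}{7} \cdot 11 = - \frac{4}{7} + \frac{11}{7} = 1$)
$\left(\left(-44 - 10\right) \left(53 - 77\right) + b{\left(2 - -6,8 \right)}\right)^{2} = \left(\left(-44 - 10\right) \left(53 - 77\right) + 1\right)^{2} = \left(\left(-54\right) \left(-24\right) + 1\right)^{2} = \left(1296 + 1\right)^{2} = 1297^{2} = 1682209$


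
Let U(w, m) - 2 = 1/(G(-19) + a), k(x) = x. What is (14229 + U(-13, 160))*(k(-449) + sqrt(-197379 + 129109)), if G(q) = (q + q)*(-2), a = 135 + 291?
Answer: -3207639387/502 + 7143963*I*sqrt(68270)/502 ≈ -6.3897e+6 + 3.7184e+6*I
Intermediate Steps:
a = 426
G(q) = -4*q (G(q) = (2*q)*(-2) = -4*q)
U(w, m) = 1005/502 (U(w, m) = 2 + 1/(-4*(-19) + 426) = 2 + 1/(76 + 426) = 2 + 1/502 = 1005/502)
(14229 + U(-13, 160))*(k(-449) + sqrt(-197379 + 129109)) = (14229 + 1005/502)*(-449 + sqrt(-197379 + 129109)) = 7143963*(-449 + sqrt(-68270))/502 = 7143963*(-449 + I*sqrt(68270))/502 = -3207639387/502 + 7143963*I*sqrt(68270)/502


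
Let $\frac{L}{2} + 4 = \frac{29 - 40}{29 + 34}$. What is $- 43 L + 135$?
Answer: $\frac{31123}{63} \approx 494.02$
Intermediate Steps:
$L = - \frac{526}{63}$ ($L = -8 + 2 \frac{29 - 40}{29 + 34} = -8 + 2 \left(- \frac{11}{63}\right) = -8 - \frac{22}{63} = - \frac{526}{63} \approx -8.3492$)
$- 43 L + 135 = \left(-43\right) \left(- \frac{526}{63}\right) + 135 = \frac{22618}{63} + 135 = \frac{31123}{63}$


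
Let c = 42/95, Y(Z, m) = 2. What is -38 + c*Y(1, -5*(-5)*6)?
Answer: -3526/95 ≈ -37.116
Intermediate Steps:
c = 42/95 (c = 42*(1/95) = 42/95 ≈ 0.44211)
-38 + c*Y(1, -5*(-5)*6) = -38 + (42/95)*2 = -38 + 84/95 = -3526/95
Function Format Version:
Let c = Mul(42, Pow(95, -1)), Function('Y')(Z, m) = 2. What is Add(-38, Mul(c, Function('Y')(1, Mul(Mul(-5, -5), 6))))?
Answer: Rational(-3526, 95) ≈ -37.116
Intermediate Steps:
c = Rational(42, 95) (c = Mul(42, Rational(1, 95)) = Rational(42, 95) ≈ 0.44211)
Add(-38, Mul(c, Function('Y')(1, Mul(Mul(-5, -5), 6)))) = Add(-38, Mul(Rational(42, 95), 2)) = Add(-38, Rational(84, 95)) = Rational(-3526, 95)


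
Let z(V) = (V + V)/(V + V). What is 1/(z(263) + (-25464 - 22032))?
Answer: -1/47495 ≈ -2.1055e-5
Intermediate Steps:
z(V) = 1 (z(V) = (2*V)/((2*V)) = (2*V)*(1/(2*V)) = 1)
1/(z(263) + (-25464 - 22032)) = 1/(1 + (-25464 - 22032)) = 1/(1 - 47496) = 1/(-47495) = -1/47495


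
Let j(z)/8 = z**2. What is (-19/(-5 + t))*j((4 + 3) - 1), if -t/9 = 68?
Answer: 5472/617 ≈ 8.8687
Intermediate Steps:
t = -612 (t = -9*68 = -612)
j(z) = 8*z**2
(-19/(-5 + t))*j((4 + 3) - 1) = (-19/(-5 - 612))*(8*((4 + 3) - 1)**2) = (-19/(-617))*(8*(7 - 1)**2) = (-1/617*(-19))*(8*6**2) = 19*(8*36)/617 = (19/617)*288 = 5472/617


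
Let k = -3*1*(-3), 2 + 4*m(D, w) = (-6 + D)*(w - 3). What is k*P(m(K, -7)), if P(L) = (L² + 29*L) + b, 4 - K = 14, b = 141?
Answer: 102483/4 ≈ 25621.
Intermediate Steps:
K = -10 (K = 4 - 1*14 = 4 - 14 = -10)
m(D, w) = -½ + (-6 + D)*(-3 + w)/4 (m(D, w) = -½ + ((-6 + D)*(w - 3))/4 = -½ + ((-6 + D)*(-3 + w))/4 = -½ + (-6 + D)*(-3 + w)/4)
P(L) = 141 + L² + 29*L (P(L) = (L² + 29*L) + 141 = 141 + L² + 29*L)
k = 9 (k = -3*(-3) = 9)
k*P(m(K, -7)) = 9*(141 + (4 - 3/2*(-7) - ¾*(-10) + (¼)*(-10)*(-7))² + 29*(4 - 3/2*(-7) - ¾*(-10) + (¼)*(-10)*(-7))) = 9*(141 + (4 + 21/2 + 15/2 + 35/2)² + 29*(4 + 21/2 + 15/2 + 35/2)) = 9*(141 + (79/2)² + 29*(79/2)) = 9*(141 + 6241/4 + 2291/2) = 9*(11387/4) = 102483/4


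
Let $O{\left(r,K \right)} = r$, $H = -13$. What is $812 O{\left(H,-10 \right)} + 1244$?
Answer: $-9312$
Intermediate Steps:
$812 O{\left(H,-10 \right)} + 1244 = 812 \left(-13\right) + 1244 = -10556 + 1244 = -9312$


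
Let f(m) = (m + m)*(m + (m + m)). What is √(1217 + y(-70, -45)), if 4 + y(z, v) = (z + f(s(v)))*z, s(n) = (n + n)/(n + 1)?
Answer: 2*√131762/11 ≈ 65.998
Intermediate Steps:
s(n) = 2*n/(1 + n) (s(n) = (2*n)/(1 + n) = 2*n/(1 + n))
f(m) = 6*m² (f(m) = (2*m)*(m + 2*m) = (2*m)*(3*m) = 6*m²)
y(z, v) = -4 + z*(z + 24*v²/(1 + v)²) (y(z, v) = -4 + (z + 6*(2*v/(1 + v))²)*z = -4 + (z + 6*(4*v²/(1 + v)²))*z = -4 + (z + 24*v²/(1 + v)²)*z = -4 + z*(z + 24*v²/(1 + v)²))
√(1217 + y(-70, -45)) = √(1217 + (-4 + (-70)² + 24*(-70)*(-45)²/(1 - 45)²)) = √(1217 + (-4 + 4900 + 24*(-70)*2025/(-44)²)) = √(1217 + (-4 + 4900 + 24*(-70)*2025*(1/1936))) = √(1217 + (-4 + 4900 - 212625/121)) = √(1217 + 379791/121) = √(527048/121) = 2*√131762/11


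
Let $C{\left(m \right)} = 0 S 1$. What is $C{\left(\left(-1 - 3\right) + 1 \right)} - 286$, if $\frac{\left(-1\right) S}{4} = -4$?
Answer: $-286$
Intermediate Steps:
$S = 16$ ($S = \left(-4\right) \left(-4\right) = 16$)
$C{\left(m \right)} = 0$ ($C{\left(m \right)} = 0 \cdot 16 \cdot 1 = 0 \cdot 1 = 0$)
$C{\left(\left(-1 - 3\right) + 1 \right)} - 286 = 0 - 286 = -286$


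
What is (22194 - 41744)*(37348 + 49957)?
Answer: -1706812750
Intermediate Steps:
(22194 - 41744)*(37348 + 49957) = -19550*87305 = -1706812750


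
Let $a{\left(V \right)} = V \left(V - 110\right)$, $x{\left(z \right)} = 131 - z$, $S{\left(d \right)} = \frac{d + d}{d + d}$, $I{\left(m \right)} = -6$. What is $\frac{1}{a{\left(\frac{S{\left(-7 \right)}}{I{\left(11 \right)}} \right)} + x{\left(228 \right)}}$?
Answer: $- \frac{36}{2831} \approx -0.012716$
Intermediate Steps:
$S{\left(d \right)} = 1$ ($S{\left(d \right)} = \frac{2 d}{2 d} = 2 d \frac{1}{2 d} = 1$)
$a{\left(V \right)} = V \left(-110 + V\right)$
$\frac{1}{a{\left(\frac{S{\left(-7 \right)}}{I{\left(11 \right)}} \right)} + x{\left(228 \right)}} = \frac{1}{1 \frac{1}{-6} \left(-110 + 1 \frac{1}{-6}\right) + \left(131 - 228\right)} = \frac{1}{1 \left(- \frac{1}{6}\right) \left(-110 + 1 \left(- \frac{1}{6}\right)\right) + \left(131 - 228\right)} = \frac{1}{- \frac{-110 - \frac{1}{6}}{6} - 97} = \frac{1}{\left(- \frac{1}{6}\right) \left(- \frac{661}{6}\right) - 97} = \frac{1}{\frac{661}{36} - 97} = \frac{1}{- \frac{2831}{36}} = - \frac{36}{2831}$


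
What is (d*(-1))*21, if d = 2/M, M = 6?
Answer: -7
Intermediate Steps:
d = ⅓ (d = 2/6 = 2*(⅙) = ⅓ ≈ 0.33333)
(d*(-1))*21 = ((⅓)*(-1))*21 = -⅓*21 = -7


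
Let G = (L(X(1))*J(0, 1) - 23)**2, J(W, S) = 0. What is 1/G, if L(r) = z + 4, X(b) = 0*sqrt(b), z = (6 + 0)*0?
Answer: 1/529 ≈ 0.0018904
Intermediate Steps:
z = 0 (z = 6*0 = 0)
X(b) = 0
L(r) = 4 (L(r) = 0 + 4 = 4)
G = 529 (G = (4*0 - 23)**2 = (0 - 23)**2 = (-23)**2 = 529)
1/G = 1/529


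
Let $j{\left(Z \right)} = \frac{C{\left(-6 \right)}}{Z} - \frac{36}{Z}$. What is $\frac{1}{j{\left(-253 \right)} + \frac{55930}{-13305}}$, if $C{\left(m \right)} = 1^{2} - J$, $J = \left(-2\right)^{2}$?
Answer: $- \frac{673233}{2726279} \approx -0.24694$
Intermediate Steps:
$J = 4$
$C{\left(m \right)} = -3$ ($C{\left(m \right)} = 1^{2} - 4 = 1 - 4 = -3$)
$j{\left(Z \right)} = - \frac{39}{Z}$ ($j{\left(Z \right)} = - \frac{3}{Z} - \frac{36}{Z} = - \frac{39}{Z}$)
$\frac{1}{j{\left(-253 \right)} + \frac{55930}{-13305}} = \frac{1}{- \frac{39}{-253} + \frac{55930}{-13305}} = \frac{1}{\left(-39\right) \left(- \frac{1}{253}\right) + 55930 \left(- \frac{1}{13305}\right)} = \frac{1}{\frac{39}{253} - \frac{11186}{2661}} = \frac{1}{- \frac{2726279}{673233}} = - \frac{673233}{2726279}$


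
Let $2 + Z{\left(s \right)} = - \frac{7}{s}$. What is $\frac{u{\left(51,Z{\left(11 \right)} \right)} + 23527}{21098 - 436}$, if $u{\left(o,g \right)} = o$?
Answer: $\frac{11789}{10331} \approx 1.1411$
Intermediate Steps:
$Z{\left(s \right)} = -2 - \frac{7}{s}$
$\frac{u{\left(51,Z{\left(11 \right)} \right)} + 23527}{21098 - 436} = \frac{51 + 23527}{21098 - 436} = \frac{23578}{20662} = 23578 \cdot \frac{1}{20662} = \frac{11789}{10331}$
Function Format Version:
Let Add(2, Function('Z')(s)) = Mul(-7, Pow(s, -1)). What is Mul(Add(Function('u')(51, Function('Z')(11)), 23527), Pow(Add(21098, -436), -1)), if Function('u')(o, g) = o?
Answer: Rational(11789, 10331) ≈ 1.1411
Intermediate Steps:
Function('Z')(s) = Add(-2, Mul(-7, Pow(s, -1)))
Mul(Add(Function('u')(51, Function('Z')(11)), 23527), Pow(Add(21098, -436), -1)) = Mul(Add(51, 23527), Pow(Add(21098, -436), -1)) = Mul(23578, Pow(20662, -1)) = Mul(23578, Rational(1, 20662)) = Rational(11789, 10331)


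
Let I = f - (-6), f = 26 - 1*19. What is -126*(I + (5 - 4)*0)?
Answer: -1638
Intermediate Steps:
f = 7 (f = 26 - 19 = 7)
I = 13 (I = 7 - (-6) = 7 - 1*(-6) = 7 + 6 = 13)
-126*(I + (5 - 4)*0) = -126*(13 + (5 - 4)*0) = -126*(13 + 1*0) = -126*(13 + 0) = -126*13 = -1638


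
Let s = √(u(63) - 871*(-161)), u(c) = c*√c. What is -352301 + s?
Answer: -352301 + √(140231 + 189*√7) ≈ -3.5193e+5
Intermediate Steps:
u(c) = c^(3/2)
s = √(140231 + 189*√7) (s = √(63^(3/2) - 871*(-161)) = √(189*√7 + 140231) = √(140231 + 189*√7) ≈ 375.14)
-352301 + s = -352301 + √(140231 + 189*√7)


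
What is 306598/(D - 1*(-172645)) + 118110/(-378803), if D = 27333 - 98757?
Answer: 104185029884/38342818463 ≈ 2.7172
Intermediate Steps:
D = -71424
306598/(D - 1*(-172645)) + 118110/(-378803) = 306598/(-71424 - 1*(-172645)) + 118110/(-378803) = 306598/(-71424 + 172645) + 118110*(-1/378803) = 306598/101221 - 118110/378803 = 104185029884/38342818463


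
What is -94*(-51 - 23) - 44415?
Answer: -37459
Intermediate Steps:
-94*(-51 - 23) - 44415 = -94*(-74) - 44415 = 6956 - 44415 = -37459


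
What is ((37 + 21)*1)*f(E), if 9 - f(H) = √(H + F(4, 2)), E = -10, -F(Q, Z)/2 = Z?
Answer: 522 - 58*I*√14 ≈ 522.0 - 217.02*I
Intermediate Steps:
F(Q, Z) = -2*Z
f(H) = 9 - √(-4 + H) (f(H) = 9 - √(H - 2*2) = 9 - √(H - 4) = 9 - √(-4 + H))
((37 + 21)*1)*f(E) = ((37 + 21)*1)*(9 - √(-4 - 10)) = (58*1)*(9 - √(-14)) = 58*(9 - I*√14) = 522 - 58*I*√14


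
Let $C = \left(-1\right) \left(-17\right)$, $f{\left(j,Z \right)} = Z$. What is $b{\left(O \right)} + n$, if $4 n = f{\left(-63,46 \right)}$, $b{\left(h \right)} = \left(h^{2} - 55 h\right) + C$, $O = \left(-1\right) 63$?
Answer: $\frac{14925}{2} \approx 7462.5$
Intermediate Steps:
$C = 17$
$O = -63$
$b{\left(h \right)} = 17 + h^{2} - 55 h$ ($b{\left(h \right)} = \left(h^{2} - 55 h\right) + 17 = 17 + h^{2} - 55 h$)
$n = \frac{23}{2}$ ($n = \frac{1}{4} \cdot 46 = \frac{23}{2} \approx 11.5$)
$b{\left(O \right)} + n = \left(17 + \left(-63\right)^{2} - -3465\right) + \frac{23}{2} = \left(17 + 3969 + 3465\right) + \frac{23}{2} = 7451 + \frac{23}{2} = \frac{14925}{2}$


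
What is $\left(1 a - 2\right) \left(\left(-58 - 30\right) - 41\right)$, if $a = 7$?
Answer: $-645$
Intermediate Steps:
$\left(1 a - 2\right) \left(\left(-58 - 30\right) - 41\right) = \left(1 \cdot 7 - 2\right) \left(\left(-58 - 30\right) - 41\right) = \left(7 - 2\right) \left(\left(-58 - 30\right) - 41\right) = 5 \left(-88 - 41\right) = 5 \left(-129\right) = -645$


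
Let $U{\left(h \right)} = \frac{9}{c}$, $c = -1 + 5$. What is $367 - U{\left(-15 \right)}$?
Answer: $\frac{1459}{4} \approx 364.75$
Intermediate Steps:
$c = 4$
$U{\left(h \right)} = \frac{9}{4}$
$367 - U{\left(-15 \right)} = 367 - \frac{9}{4} = \frac{1459}{4}$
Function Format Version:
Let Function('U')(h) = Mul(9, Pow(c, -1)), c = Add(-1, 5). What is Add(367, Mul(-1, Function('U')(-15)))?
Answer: Rational(1459, 4) ≈ 364.75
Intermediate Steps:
c = 4
Function('U')(h) = Rational(9, 4) (Function('U')(h) = Mul(9, Pow(4, -1)) = Mul(9, Rational(1, 4)) = Rational(9, 4))
Add(367, Mul(-1, Function('U')(-15))) = Add(367, Mul(-1, Rational(9, 4))) = Add(367, Rational(-9, 4)) = Rational(1459, 4)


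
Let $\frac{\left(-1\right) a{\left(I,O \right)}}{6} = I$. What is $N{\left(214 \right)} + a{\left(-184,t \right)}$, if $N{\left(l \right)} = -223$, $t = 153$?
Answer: $881$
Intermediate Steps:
$a{\left(I,O \right)} = - 6 I$
$N{\left(214 \right)} + a{\left(-184,t \right)} = -223 - -1104 = -223 + 1104 = 881$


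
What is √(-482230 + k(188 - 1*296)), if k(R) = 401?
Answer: I*√481829 ≈ 694.14*I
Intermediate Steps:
√(-482230 + k(188 - 1*296)) = √(-482230 + 401) = √(-481829) = I*√481829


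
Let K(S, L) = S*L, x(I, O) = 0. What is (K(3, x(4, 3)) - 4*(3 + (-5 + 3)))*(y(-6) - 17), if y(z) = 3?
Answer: 56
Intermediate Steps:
K(S, L) = L*S
(K(3, x(4, 3)) - 4*(3 + (-5 + 3)))*(y(-6) - 17) = (0*3 - 4*(3 + (-5 + 3)))*(3 - 17) = (0 - 4*(3 - 2))*(-14) = (0 - 4*1)*(-14) = (0 - 4)*(-14) = -4*(-14) = 56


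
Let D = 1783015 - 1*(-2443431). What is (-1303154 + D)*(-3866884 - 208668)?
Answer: -11914028557184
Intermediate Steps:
D = 4226446 (D = 1783015 + 2443431 = 4226446)
(-1303154 + D)*(-3866884 - 208668) = (-1303154 + 4226446)*(-3866884 - 208668) = 2923292*(-4075552) = -11914028557184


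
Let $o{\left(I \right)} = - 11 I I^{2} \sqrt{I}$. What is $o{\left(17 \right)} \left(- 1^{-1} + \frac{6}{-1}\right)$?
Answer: $378301 \sqrt{17} \approx 1.5598 \cdot 10^{6}$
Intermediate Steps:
$o{\left(I \right)} = - 11 I^{\frac{7}{2}}$ ($o{\left(I \right)} = - 11 I^{3} \sqrt{I} = - 11 I^{\frac{7}{2}}$)
$o{\left(17 \right)} \left(- 1^{-1} + \frac{6}{-1}\right) = - 11 \cdot 17^{\frac{7}{2}} \left(- 1^{-1} + \frac{6}{-1}\right) = - 11 \cdot 4913 \sqrt{17} \left(\left(-1\right) 1 + 6 \left(-1\right)\right) = - 54043 \sqrt{17} \left(-1 - 6\right) = - 54043 \sqrt{17} \left(-7\right) = 378301 \sqrt{17}$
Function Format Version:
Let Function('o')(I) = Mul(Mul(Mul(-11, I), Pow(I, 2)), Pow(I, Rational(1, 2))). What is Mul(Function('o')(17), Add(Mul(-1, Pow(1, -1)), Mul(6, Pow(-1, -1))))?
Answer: Mul(378301, Pow(17, Rational(1, 2))) ≈ 1.5598e+6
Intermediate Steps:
Function('o')(I) = Mul(-11, Pow(I, Rational(7, 2))) (Function('o')(I) = Mul(Mul(-11, Pow(I, 3)), Pow(I, Rational(1, 2))) = Mul(-11, Pow(I, Rational(7, 2))))
Mul(Function('o')(17), Add(Mul(-1, Pow(1, -1)), Mul(6, Pow(-1, -1)))) = Mul(Mul(-11, Pow(17, Rational(7, 2))), Add(Mul(-1, Pow(1, -1)), Mul(6, Pow(-1, -1)))) = Mul(Mul(-11, Mul(4913, Pow(17, Rational(1, 2)))), Add(Mul(-1, 1), Mul(6, -1))) = Mul(Mul(-54043, Pow(17, Rational(1, 2))), Add(-1, -6)) = Mul(Mul(-54043, Pow(17, Rational(1, 2))), -7) = Mul(378301, Pow(17, Rational(1, 2)))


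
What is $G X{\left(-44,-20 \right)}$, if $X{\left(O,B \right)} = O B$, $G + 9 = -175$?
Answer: $-161920$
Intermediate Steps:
$G = -184$ ($G = -9 - 175 = -184$)
$X{\left(O,B \right)} = B O$
$G X{\left(-44,-20 \right)} = - 184 \left(\left(-20\right) \left(-44\right)\right) = \left(-184\right) 880 = -161920$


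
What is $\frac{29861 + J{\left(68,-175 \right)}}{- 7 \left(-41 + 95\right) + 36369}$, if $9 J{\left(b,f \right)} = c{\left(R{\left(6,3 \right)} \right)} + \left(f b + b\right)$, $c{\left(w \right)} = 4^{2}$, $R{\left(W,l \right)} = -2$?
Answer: $\frac{256933}{323919} \approx 0.7932$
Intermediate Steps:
$c{\left(w \right)} = 16$
$J{\left(b,f \right)} = \frac{16}{9} + \frac{b}{9} + \frac{b f}{9}$ ($J{\left(b,f \right)} = \frac{16 + \left(f b + b\right)}{9} = \frac{16 + \left(b f + b\right)}{9} = \frac{16 + \left(b + b f\right)}{9} = \frac{16 + b + b f}{9} = \frac{16}{9} + \frac{b}{9} + \frac{b f}{9}$)
$\frac{29861 + J{\left(68,-175 \right)}}{- 7 \left(-41 + 95\right) + 36369} = \frac{29861 + \left(\frac{16}{9} + \frac{1}{9} \cdot 68 + \frac{1}{9} \cdot 68 \left(-175\right)\right)}{- 7 \left(-41 + 95\right) + 36369} = \frac{29861 + \left(\frac{16}{9} + \frac{68}{9} - \frac{11900}{9}\right)}{\left(-7\right) 54 + 36369} = \frac{29861 - \frac{11816}{9}}{-378 + 36369} = \frac{256933}{9 \cdot 35991} = \frac{256933}{9} \cdot \frac{1}{35991} = \frac{256933}{323919}$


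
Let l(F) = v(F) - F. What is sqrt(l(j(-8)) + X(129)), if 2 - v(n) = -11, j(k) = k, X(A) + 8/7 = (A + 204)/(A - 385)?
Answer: sqrt(232771)/112 ≈ 4.3077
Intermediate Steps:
X(A) = -8/7 + (204 + A)/(-385 + A) (X(A) = -8/7 + (A + 204)/(A - 385) = -8/7 + (204 + A)/(-385 + A))
v(n) = 13 (v(n) = 2 - 1*(-11) = 2 + 11 = 13)
l(F) = 13 - F
sqrt(l(j(-8)) + X(129)) = sqrt((13 - 1*(-8)) + (4508 - 1*129)/(7*(-385 + 129))) = sqrt((13 + 8) + (1/7)*(4508 - 129)/(-256)) = sqrt(21 + (1/7)*(-1/256)*4379) = sqrt(21 - 4379/1792) = sqrt(33253/1792) = sqrt(232771)/112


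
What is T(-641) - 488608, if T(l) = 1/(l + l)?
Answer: -626395457/1282 ≈ -4.8861e+5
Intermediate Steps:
T(l) = 1/(2*l)
T(-641) - 488608 = (1/2)/(-641) - 488608 = (1/2)*(-1/641) - 488608 = -1/1282 - 488608 = -626395457/1282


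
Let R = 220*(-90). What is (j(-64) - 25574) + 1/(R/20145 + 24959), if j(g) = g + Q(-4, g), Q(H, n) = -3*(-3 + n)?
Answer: -852613059286/33518617 ≈ -25437.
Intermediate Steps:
R = -19800
Q(H, n) = 9 - 3*n
j(g) = 9 - 2*g (j(g) = g + (9 - 3*g) = 9 - 2*g)
(j(-64) - 25574) + 1/(R/20145 + 24959) = ((9 - 2*(-64)) - 25574) + 1/(-19800/20145 + 24959) = ((9 + 128) - 25574) + 1/(-19800*1/20145 + 24959) = (137 - 25574) + 1/(-1320/1343 + 24959) = -25437 + 1/(33518617/1343) = -25437 + 1343/33518617 = -852613059286/33518617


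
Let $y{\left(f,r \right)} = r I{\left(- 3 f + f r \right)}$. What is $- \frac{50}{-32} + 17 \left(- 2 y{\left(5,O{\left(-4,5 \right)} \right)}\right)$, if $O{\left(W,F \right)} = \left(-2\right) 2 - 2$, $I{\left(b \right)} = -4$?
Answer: $- \frac{13031}{16} \approx -814.44$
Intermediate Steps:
$O{\left(W,F \right)} = -6$ ($O{\left(W,F \right)} = -4 - 2 = -6$)
$y{\left(f,r \right)} = - 4 r$ ($y{\left(f,r \right)} = r \left(-4\right) = - 4 r$)
$- \frac{50}{-32} + 17 \left(- 2 y{\left(5,O{\left(-4,5 \right)} \right)}\right) = - \frac{50}{-32} + 17 \left(- 2 \left(\left(-4\right) \left(-6\right)\right)\right) = \left(-50\right) \left(- \frac{1}{32}\right) + 17 \left(\left(-2\right) 24\right) = \frac{25}{16} + 17 \left(-48\right) = \frac{25}{16} - 816 = - \frac{13031}{16}$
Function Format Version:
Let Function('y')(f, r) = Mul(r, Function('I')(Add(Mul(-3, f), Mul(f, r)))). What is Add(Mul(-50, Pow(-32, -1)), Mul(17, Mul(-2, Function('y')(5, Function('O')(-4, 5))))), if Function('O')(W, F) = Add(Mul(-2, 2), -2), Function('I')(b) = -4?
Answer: Rational(-13031, 16) ≈ -814.44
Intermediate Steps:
Function('O')(W, F) = -6 (Function('O')(W, F) = Add(-4, -2) = -6)
Function('y')(f, r) = Mul(-4, r) (Function('y')(f, r) = Mul(r, -4) = Mul(-4, r))
Add(Mul(-50, Pow(-32, -1)), Mul(17, Mul(-2, Function('y')(5, Function('O')(-4, 5))))) = Add(Mul(-50, Pow(-32, -1)), Mul(17, Mul(-2, Mul(-4, -6)))) = Add(Mul(-50, Rational(-1, 32)), Mul(17, Mul(-2, 24))) = Add(Rational(25, 16), Mul(17, -48)) = Add(Rational(25, 16), -816) = Rational(-13031, 16)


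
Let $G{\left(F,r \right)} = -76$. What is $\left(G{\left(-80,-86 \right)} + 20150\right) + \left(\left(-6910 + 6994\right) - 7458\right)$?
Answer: $12700$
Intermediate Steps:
$\left(G{\left(-80,-86 \right)} + 20150\right) + \left(\left(-6910 + 6994\right) - 7458\right) = \left(-76 + 20150\right) + \left(\left(-6910 + 6994\right) - 7458\right) = 20074 + \left(84 - 7458\right) = 20074 - 7374 = 12700$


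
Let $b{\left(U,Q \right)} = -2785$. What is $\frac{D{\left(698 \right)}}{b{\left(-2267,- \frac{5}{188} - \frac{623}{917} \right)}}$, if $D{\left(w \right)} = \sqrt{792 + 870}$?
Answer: $- \frac{\sqrt{1662}}{2785} \approx -0.014638$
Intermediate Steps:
$D{\left(w \right)} = \sqrt{1662}$
$\frac{D{\left(698 \right)}}{b{\left(-2267,- \frac{5}{188} - \frac{623}{917} \right)}} = \frac{\sqrt{1662}}{-2785} = \sqrt{1662} \left(- \frac{1}{2785}\right) = - \frac{\sqrt{1662}}{2785}$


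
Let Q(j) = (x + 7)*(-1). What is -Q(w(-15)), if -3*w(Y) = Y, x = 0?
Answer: 7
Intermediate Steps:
w(Y) = -Y/3
Q(j) = -7 (Q(j) = (0 + 7)*(-1) = 7*(-1) = -7)
-Q(w(-15)) = -1*(-7) = 7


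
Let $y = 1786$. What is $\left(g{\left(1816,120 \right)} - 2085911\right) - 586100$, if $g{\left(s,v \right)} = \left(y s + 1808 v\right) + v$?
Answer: $788445$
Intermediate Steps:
$g{\left(s,v \right)} = 1786 s + 1809 v$ ($g{\left(s,v \right)} = \left(1786 s + 1808 v\right) + v = 1786 s + 1809 v$)
$\left(g{\left(1816,120 \right)} - 2085911\right) - 586100 = \left(\left(1786 \cdot 1816 + 1809 \cdot 120\right) - 2085911\right) - 586100 = \left(\left(3243376 + 217080\right) - 2085911\right) - 586100 = \left(3460456 - 2085911\right) - 586100 = 1374545 - 586100 = 788445$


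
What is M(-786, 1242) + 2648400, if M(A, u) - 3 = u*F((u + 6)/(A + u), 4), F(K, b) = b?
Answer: 2653371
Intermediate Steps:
M(A, u) = 3 + 4*u (M(A, u) = 3 + u*4 = 3 + 4*u)
M(-786, 1242) + 2648400 = (3 + 4*1242) + 2648400 = (3 + 4968) + 2648400 = 4971 + 2648400 = 2653371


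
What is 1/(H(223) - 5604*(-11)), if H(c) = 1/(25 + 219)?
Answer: 244/15041137 ≈ 1.6222e-5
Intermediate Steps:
H(c) = 1/244
1/(H(223) - 5604*(-11)) = 1/(1/244 - 5604*(-11)) = 1/(1/244 + 61644) = 1/(15041137/244) = 244/15041137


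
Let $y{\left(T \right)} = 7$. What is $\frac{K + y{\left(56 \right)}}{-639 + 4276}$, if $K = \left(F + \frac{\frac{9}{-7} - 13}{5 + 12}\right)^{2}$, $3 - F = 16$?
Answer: $\frac{2811736}{51503557} \approx 0.054593$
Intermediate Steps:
$F = -13$ ($F = 3 - 16 = -13$)
$K = \frac{2712609}{14161}$ ($K = \left(-13 + \frac{\frac{9}{-7} - 13}{5 + 12}\right)^{2} = \left(-13 + \frac{9 \left(- \frac{1}{7}\right) - 13}{17}\right)^{2} = \left(-13 + \left(- \frac{9}{7} - 13\right) \frac{1}{17}\right)^{2} = \left(-13 - \frac{100}{119}\right)^{2} = \left(- \frac{1647}{119}\right)^{2} = \frac{2712609}{14161} \approx 191.55$)
$\frac{K + y{\left(56 \right)}}{-639 + 4276} = \frac{\frac{2712609}{14161} + 7}{-639 + 4276} = \frac{2811736}{14161 \cdot 3637} = \frac{2811736}{14161} \cdot \frac{1}{3637} = \frac{2811736}{51503557}$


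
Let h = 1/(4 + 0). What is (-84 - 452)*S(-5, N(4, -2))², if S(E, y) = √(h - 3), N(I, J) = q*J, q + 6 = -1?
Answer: 1474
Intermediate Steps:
q = -7 (q = -6 - 1 = -7)
h = ¼ (h = 1/4 = ¼ ≈ 0.25000)
N(I, J) = -7*J
S(E, y) = I*√11/2 (S(E, y) = √(¼ - 3) = √(-11/4) = I*√11/2)
(-84 - 452)*S(-5, N(4, -2))² = (-84 - 452)*(I*√11/2)² = -536*(-11/4) = 1474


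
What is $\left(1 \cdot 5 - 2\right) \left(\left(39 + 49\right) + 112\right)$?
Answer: $600$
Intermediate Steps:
$\left(1 \cdot 5 - 2\right) \left(\left(39 + 49\right) + 112\right) = \left(5 - 2\right) \left(88 + 112\right) = 3 \cdot 200 = 600$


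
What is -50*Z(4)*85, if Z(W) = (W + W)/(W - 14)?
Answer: 3400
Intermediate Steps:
Z(W) = 2*W/(-14 + W) (Z(W) = (2*W)/(-14 + W) = 2*W/(-14 + W))
-50*Z(4)*85 = -100*4/(-14 + 4)*85 = -100*4/(-10)*85 = -100*4*(-1)/10*85 = -50*(-4/5)*85 = 40*85 = 3400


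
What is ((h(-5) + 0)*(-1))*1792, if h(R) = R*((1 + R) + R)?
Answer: -80640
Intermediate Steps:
h(R) = R*(1 + 2*R)
((h(-5) + 0)*(-1))*1792 = ((-5*(1 + 2*(-5)) + 0)*(-1))*1792 = ((-5*(1 - 10) + 0)*(-1))*1792 = ((-5*(-9) + 0)*(-1))*1792 = ((45 + 0)*(-1))*1792 = (45*(-1))*1792 = -45*1792 = -80640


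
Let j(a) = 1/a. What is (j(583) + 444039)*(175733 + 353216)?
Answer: 136931533790362/583 ≈ 2.3487e+11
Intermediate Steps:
(j(583) + 444039)*(175733 + 353216) = (1/583 + 444039)*(175733 + 353216) = (1/583 + 444039)*528949 = (258874738/583)*528949 = 136931533790362/583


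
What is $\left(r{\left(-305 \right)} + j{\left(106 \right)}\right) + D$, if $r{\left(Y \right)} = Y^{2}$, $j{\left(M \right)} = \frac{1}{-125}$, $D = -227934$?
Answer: $- \frac{16863626}{125} \approx -1.3491 \cdot 10^{5}$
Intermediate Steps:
$j{\left(M \right)} = - \frac{1}{125}$
$\left(r{\left(-305 \right)} + j{\left(106 \right)}\right) + D = \left(\left(-305\right)^{2} - \frac{1}{125}\right) - 227934 = \left(93025 - \frac{1}{125}\right) - 227934 = \frac{11628124}{125} - 227934 = - \frac{16863626}{125}$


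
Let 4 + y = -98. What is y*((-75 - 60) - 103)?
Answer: 24276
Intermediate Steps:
y = -102 (y = -4 - 98 = -102)
y*((-75 - 60) - 103) = -102*((-75 - 60) - 103) = -102*(-135 - 103) = -102*(-238) = 24276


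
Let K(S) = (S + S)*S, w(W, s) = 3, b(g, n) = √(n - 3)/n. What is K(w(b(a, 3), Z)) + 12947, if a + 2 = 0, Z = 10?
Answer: 12965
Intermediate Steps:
a = -2 (a = -2 + 0 = -2)
b(g, n) = √(-3 + n)/n
K(S) = 2*S² (K(S) = (2*S)*S = 2*S²)
K(w(b(a, 3), Z)) + 12947 = 2*3² + 12947 = 2*9 + 12947 = 18 + 12947 = 12965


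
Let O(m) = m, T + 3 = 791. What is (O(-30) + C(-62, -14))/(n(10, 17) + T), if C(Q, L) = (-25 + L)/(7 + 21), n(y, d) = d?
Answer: -879/22540 ≈ -0.038997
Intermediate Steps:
T = 788 (T = -3 + 791 = 788)
C(Q, L) = -25/28 + L/28 (C(Q, L) = (-25 + L)/28 = (-25 + L)*(1/28) = -25/28 + L/28)
(O(-30) + C(-62, -14))/(n(10, 17) + T) = (-30 + (-25/28 + (1/28)*(-14)))/(17 + 788) = (-30 + (-25/28 - ½))/805 = (-30 - 39/28)*(1/805) = -879/28*1/805 = -879/22540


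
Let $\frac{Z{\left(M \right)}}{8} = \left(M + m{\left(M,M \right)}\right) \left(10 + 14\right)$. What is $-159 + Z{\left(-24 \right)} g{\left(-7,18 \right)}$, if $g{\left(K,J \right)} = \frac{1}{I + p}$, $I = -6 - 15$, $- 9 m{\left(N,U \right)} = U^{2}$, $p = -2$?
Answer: $\frac{13239}{23} \approx 575.61$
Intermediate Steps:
$m{\left(N,U \right)} = - \frac{U^{2}}{9}$
$Z{\left(M \right)} = 192 M - \frac{64 M^{2}}{3}$ ($Z{\left(M \right)} = 8 \left(M - \frac{M^{2}}{9}\right) \left(10 + 14\right) = 8 \left(M - \frac{M^{2}}{9}\right) 24 = 8 \left(24 M - \frac{8 M^{2}}{3}\right) = 192 M - \frac{64 M^{2}}{3}$)
$I = -21$ ($I = -6 - 15 = -21$)
$g{\left(K,J \right)} = - \frac{1}{23}$ ($g{\left(K,J \right)} = \frac{1}{-21 - 2} = \frac{1}{-23} = - \frac{1}{23}$)
$-159 + Z{\left(-24 \right)} g{\left(-7,18 \right)} = -159 + \frac{64}{3} \left(-24\right) \left(9 - -24\right) \left(- \frac{1}{23}\right) = -159 + \frac{64}{3} \left(-24\right) \left(9 + 24\right) \left(- \frac{1}{23}\right) = -159 + \frac{64}{3} \left(-24\right) 33 \left(- \frac{1}{23}\right) = -159 - - \frac{16896}{23} = -159 + \frac{16896}{23} = \frac{13239}{23}$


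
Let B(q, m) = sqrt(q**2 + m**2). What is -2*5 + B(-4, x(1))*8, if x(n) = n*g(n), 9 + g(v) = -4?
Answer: -10 + 8*sqrt(185) ≈ 98.812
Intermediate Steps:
g(v) = -13 (g(v) = -9 - 4 = -13)
x(n) = -13*n (x(n) = n*(-13) = -13*n)
B(q, m) = sqrt(m**2 + q**2)
-2*5 + B(-4, x(1))*8 = -2*5 + sqrt((-13*1)**2 + (-4)**2)*8 = -10 + sqrt((-13)**2 + 16)*8 = -10 + sqrt(169 + 16)*8 = -10 + sqrt(185)*8 = -10 + 8*sqrt(185)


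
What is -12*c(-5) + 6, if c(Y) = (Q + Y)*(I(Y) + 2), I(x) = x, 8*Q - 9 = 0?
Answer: -267/2 ≈ -133.50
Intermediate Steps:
Q = 9/8 (Q = 9/8 + (⅛)*0 = 9/8 + 0 = 9/8 ≈ 1.1250)
c(Y) = (2 + Y)*(9/8 + Y) (c(Y) = (9/8 + Y)*(Y + 2) = (9/8 + Y)*(2 + Y) = (2 + Y)*(9/8 + Y))
-12*c(-5) + 6 = -12*(9/4 + (-5)² + (25/8)*(-5)) + 6 = -12*(9/4 + 25 - 125/8) + 6 = -12*93/8 + 6 = -279/2 + 6 = -267/2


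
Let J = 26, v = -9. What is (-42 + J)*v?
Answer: 144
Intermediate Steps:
(-42 + J)*v = (-42 + 26)*(-9) = -16*(-9) = 144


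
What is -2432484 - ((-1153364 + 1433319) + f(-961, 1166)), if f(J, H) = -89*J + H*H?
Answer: -4157524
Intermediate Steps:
f(J, H) = H² - 89*J (f(J, H) = -89*J + H² = H² - 89*J)
-2432484 - ((-1153364 + 1433319) + f(-961, 1166)) = -2432484 - ((-1153364 + 1433319) + (1166² - 89*(-961))) = -2432484 - (279955 + (1359556 + 85529)) = -2432484 - (279955 + 1445085) = -2432484 - 1*1725040 = -2432484 - 1725040 = -4157524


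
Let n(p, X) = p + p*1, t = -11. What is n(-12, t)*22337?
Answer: -536088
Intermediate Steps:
n(p, X) = 2*p (n(p, X) = p + p = 2*p)
n(-12, t)*22337 = (2*(-12))*22337 = -24*22337 = -536088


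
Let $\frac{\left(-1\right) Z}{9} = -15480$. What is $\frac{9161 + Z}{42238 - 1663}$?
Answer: $\frac{148481}{40575} \approx 3.6594$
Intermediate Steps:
$Z = 139320$ ($Z = \left(-9\right) \left(-15480\right) = 139320$)
$\frac{9161 + Z}{42238 - 1663} = \frac{9161 + 139320}{42238 - 1663} = \frac{148481}{40575}$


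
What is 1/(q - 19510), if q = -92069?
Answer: -1/111579 ≈ -8.9623e-6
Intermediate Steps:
1/(q - 19510) = 1/(-92069 - 19510) = 1/(-111579) = -1/111579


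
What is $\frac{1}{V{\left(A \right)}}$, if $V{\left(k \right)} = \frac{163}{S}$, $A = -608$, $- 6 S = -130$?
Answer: $\frac{65}{489} \approx 0.13292$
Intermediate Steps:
$S = \frac{65}{3}$ ($S = \left(- \frac{1}{6}\right) \left(-130\right) = \frac{65}{3} \approx 21.667$)
$V{\left(k \right)} = \frac{489}{65}$ ($V{\left(k \right)} = \frac{163}{\frac{65}{3}} = 163 \cdot \frac{3}{65} = \frac{489}{65}$)
$\frac{1}{V{\left(A \right)}} = \frac{1}{\frac{489}{65}} = \frac{65}{489}$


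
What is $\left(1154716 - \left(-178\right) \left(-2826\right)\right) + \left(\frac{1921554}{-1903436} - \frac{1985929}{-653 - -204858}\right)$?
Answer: $\frac{126650592312889413}{194345574190} \approx 6.5168 \cdot 10^{5}$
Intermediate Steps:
$\left(1154716 - \left(-178\right) \left(-2826\right)\right) + \left(\frac{1921554}{-1903436} - \frac{1985929}{-653 - -204858}\right) = \left(1154716 - 503028\right) + \left(1921554 \left(- \frac{1}{1903436}\right) - \frac{1985929}{-653 + 204858}\right) = \left(1154716 - 503028\right) - \left(\frac{960777}{951718} + \frac{1985929}{204205}\right) = 651688 - \frac{2086239843307}{194345574190} = \frac{126650592312889413}{194345574190}$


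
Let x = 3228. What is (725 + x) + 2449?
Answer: 6402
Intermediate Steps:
(725 + x) + 2449 = (725 + 3228) + 2449 = 3953 + 2449 = 6402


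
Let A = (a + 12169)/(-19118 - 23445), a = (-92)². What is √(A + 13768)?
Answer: 3*√2771261564757/42563 ≈ 117.34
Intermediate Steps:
a = 8464
A = -20633/42563 (A = (8464 + 12169)/(-19118 - 23445) = 20633/(-42563) = 20633*(-1/42563) = -20633/42563 ≈ -0.48476)
√(A + 13768) = √(-20633/42563 + 13768) = √(585986751/42563) = 3*√2771261564757/42563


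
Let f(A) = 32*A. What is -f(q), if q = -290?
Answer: 9280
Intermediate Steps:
-f(q) = -32*(-290) = -1*(-9280) = 9280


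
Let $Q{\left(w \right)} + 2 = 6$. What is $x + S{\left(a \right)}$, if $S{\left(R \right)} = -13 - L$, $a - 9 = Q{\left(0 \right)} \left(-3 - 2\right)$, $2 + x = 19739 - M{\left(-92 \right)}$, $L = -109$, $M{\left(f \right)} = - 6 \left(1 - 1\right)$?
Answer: $19833$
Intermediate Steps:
$M{\left(f \right)} = 0$ ($M{\left(f \right)} = \left(-6\right) 0 = 0$)
$Q{\left(w \right)} = 4$ ($Q{\left(w \right)} = -2 + 6 = 4$)
$x = 19737$ ($x = -2 + \left(19739 - 0\right) = -2 + \left(19739 + 0\right) = -2 + 19739 = 19737$)
$a = -11$ ($a = 9 + 4 \left(-3 - 2\right) = 9 + 4 \left(-5\right) = 9 - 20 = -11$)
$S{\left(R \right)} = 96$ ($S{\left(R \right)} = -13 - -109 = -13 + 109 = 96$)
$x + S{\left(a \right)} = 19737 + 96 = 19833$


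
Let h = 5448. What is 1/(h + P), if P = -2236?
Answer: 1/3212 ≈ 0.00031133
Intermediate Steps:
1/(h + P) = 1/(5448 - 2236) = 1/3212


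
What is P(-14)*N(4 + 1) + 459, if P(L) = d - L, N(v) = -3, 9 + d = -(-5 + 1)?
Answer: 432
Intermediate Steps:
d = -5 (d = -9 - (-5 + 1) = -9 - 1*(-4) = -9 + 4 = -5)
P(L) = -5 - L
P(-14)*N(4 + 1) + 459 = (-5 - 1*(-14))*(-3) + 459 = (-5 + 14)*(-3) + 459 = 9*(-3) + 459 = -27 + 459 = 432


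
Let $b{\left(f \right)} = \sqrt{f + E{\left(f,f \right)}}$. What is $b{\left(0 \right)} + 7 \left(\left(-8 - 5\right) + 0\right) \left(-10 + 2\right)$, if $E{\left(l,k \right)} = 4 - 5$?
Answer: $728 + i \approx 728.0 + 1.0 i$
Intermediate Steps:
$E{\left(l,k \right)} = -1$ ($E{\left(l,k \right)} = 4 - 5 = -1$)
$b{\left(f \right)} = \sqrt{-1 + f}$ ($b{\left(f \right)} = \sqrt{f - 1} = \sqrt{-1 + f}$)
$b{\left(0 \right)} + 7 \left(\left(-8 - 5\right) + 0\right) \left(-10 + 2\right) = \sqrt{-1 + 0} + 7 \left(\left(-8 - 5\right) + 0\right) \left(-10 + 2\right) = \sqrt{-1} + 7 \left(-13 + 0\right) \left(-8\right) = i + 7 \left(\left(-13\right) \left(-8\right)\right) = i + 7 \cdot 104 = i + 728 = 728 + i$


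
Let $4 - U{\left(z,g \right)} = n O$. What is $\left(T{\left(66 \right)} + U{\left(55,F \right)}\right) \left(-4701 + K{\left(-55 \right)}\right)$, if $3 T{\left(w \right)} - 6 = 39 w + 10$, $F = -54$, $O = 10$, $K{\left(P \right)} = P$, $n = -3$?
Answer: $- \frac{12803152}{3} \approx -4.2677 \cdot 10^{6}$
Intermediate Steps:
$U{\left(z,g \right)} = 34$ ($U{\left(z,g \right)} = 4 - \left(-3\right) 10 = 4 - -30 = 4 + 30 = 34$)
$T{\left(w \right)} = \frac{16}{3} + 13 w$ ($T{\left(w \right)} = 2 + \frac{39 w + 10}{3} = 2 + \frac{10 + 39 w}{3} = 2 + \left(\frac{10}{3} + 13 w\right) = \frac{16}{3} + 13 w$)
$\left(T{\left(66 \right)} + U{\left(55,F \right)}\right) \left(-4701 + K{\left(-55 \right)}\right) = \left(\left(\frac{16}{3} + 13 \cdot 66\right) + 34\right) \left(-4701 - 55\right) = \left(\left(\frac{16}{3} + 858\right) + 34\right) \left(-4756\right) = \left(\frac{2590}{3} + 34\right) \left(-4756\right) = \frac{2692}{3} \left(-4756\right) = - \frac{12803152}{3}$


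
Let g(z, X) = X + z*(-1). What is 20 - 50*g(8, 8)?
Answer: 20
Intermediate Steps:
g(z, X) = X - z
20 - 50*g(8, 8) = 20 - 50*(8 - 1*8) = 20 - 50*(8 - 8) = 20 - 50*0 = 20 + 0 = 20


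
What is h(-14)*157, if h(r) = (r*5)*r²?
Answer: -2154040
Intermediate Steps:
h(r) = 5*r³ (h(r) = (5*r)*r² = 5*r³)
h(-14)*157 = (5*(-14)³)*157 = (5*(-2744))*157 = -13720*157 = -2154040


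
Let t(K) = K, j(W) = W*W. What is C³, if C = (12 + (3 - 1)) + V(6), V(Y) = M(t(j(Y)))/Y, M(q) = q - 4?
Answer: 195112/27 ≈ 7226.4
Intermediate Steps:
j(W) = W²
M(q) = -4 + q
V(Y) = (-4 + Y²)/Y
C = 58/3 (C = (12 + (3 - 1)) + (6 - 4/6) = (12 + 2) + (6 - 4*⅙) = 14 + (6 - ⅔) = 14 + 16/3 = 58/3 ≈ 19.333)
C³ = (58/3)³ = 195112/27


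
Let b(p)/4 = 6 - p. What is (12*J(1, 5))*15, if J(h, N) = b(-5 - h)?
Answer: 8640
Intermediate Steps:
b(p) = 24 - 4*p (b(p) = 4*(6 - p) = 24 - 4*p)
J(h, N) = 44 + 4*h (J(h, N) = 24 - 4*(-5 - h) = 24 + (20 + 4*h) = 44 + 4*h)
(12*J(1, 5))*15 = (12*(44 + 4*1))*15 = (12*(44 + 4))*15 = (12*48)*15 = 576*15 = 8640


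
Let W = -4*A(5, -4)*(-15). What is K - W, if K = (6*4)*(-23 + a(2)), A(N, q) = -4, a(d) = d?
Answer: -264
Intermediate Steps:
W = -240 (W = -4*(-4)*(-15) = 16*(-15) = -240)
K = -504 (K = (6*4)*(-23 + 2) = 24*(-21) = -504)
K - W = -504 - 1*(-240) = -504 + 240 = -264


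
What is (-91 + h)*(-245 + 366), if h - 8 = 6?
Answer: -9317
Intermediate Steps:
h = 14 (h = 8 + 6 = 14)
(-91 + h)*(-245 + 366) = (-91 + 14)*(-245 + 366) = -77*121 = -9317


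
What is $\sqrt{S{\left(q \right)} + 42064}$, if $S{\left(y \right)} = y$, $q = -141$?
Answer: $\sqrt{41923} \approx 204.75$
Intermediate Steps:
$\sqrt{S{\left(q \right)} + 42064} = \sqrt{-141 + 42064} = \sqrt{41923}$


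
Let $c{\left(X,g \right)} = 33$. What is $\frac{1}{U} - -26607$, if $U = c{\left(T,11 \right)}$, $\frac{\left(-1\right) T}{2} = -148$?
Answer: $\frac{878032}{33} \approx 26607.0$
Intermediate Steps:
$T = 296$ ($T = \left(-2\right) \left(-148\right) = 296$)
$U = 33$
$\frac{1}{U} - -26607 = \frac{1}{33} - -26607 = \frac{1}{33} + 26607 = \frac{878032}{33}$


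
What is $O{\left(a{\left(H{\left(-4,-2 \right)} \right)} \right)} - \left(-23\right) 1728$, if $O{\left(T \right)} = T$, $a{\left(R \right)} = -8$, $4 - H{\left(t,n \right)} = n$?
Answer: $39736$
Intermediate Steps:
$H{\left(t,n \right)} = 4 - n$
$O{\left(a{\left(H{\left(-4,-2 \right)} \right)} \right)} - \left(-23\right) 1728 = -8 - \left(-23\right) 1728 = -8 - -39744 = -8 + 39744 = 39736$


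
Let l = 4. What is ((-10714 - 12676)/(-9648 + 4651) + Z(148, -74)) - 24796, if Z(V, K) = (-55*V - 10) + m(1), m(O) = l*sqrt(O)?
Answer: -164587784/4997 ≈ -32937.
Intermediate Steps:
m(O) = 4*sqrt(O)
Z(V, K) = -6 - 55*V (Z(V, K) = (-55*V - 10) + 4*sqrt(1) = (-10 - 55*V) + 4*1 = (-10 - 55*V) + 4 = -6 - 55*V)
((-10714 - 12676)/(-9648 + 4651) + Z(148, -74)) - 24796 = ((-10714 - 12676)/(-9648 + 4651) + (-6 - 55*148)) - 24796 = (-23390/(-4997) + (-6 - 8140)) - 24796 = (-23390*(-1/4997) - 8146) - 24796 = (23390/4997 - 8146) - 24796 = -40682172/4997 - 24796 = -164587784/4997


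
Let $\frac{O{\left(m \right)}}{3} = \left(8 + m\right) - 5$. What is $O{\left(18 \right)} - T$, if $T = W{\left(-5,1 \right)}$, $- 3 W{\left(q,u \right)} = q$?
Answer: $\frac{184}{3} \approx 61.333$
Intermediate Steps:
$O{\left(m \right)} = 9 + 3 m$ ($O{\left(m \right)} = 3 \left(\left(8 + m\right) - 5\right) = 3 \left(3 + m\right) = 9 + 3 m$)
$W{\left(q,u \right)} = - \frac{q}{3}$
$T = \frac{5}{3}$ ($T = \left(- \frac{1}{3}\right) \left(-5\right) = \frac{5}{3} \approx 1.6667$)
$O{\left(18 \right)} - T = \left(9 + 3 \cdot 18\right) - \frac{5}{3} = \left(9 + 54\right) - \frac{5}{3} = 63 - \frac{5}{3} = \frac{184}{3}$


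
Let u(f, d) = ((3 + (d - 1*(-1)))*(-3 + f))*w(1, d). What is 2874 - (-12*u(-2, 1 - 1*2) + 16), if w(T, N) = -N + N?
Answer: 2858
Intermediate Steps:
w(T, N) = 0
u(f, d) = 0 (u(f, d) = ((3 + (d - 1*(-1)))*(-3 + f))*0 = ((3 + (d + 1))*(-3 + f))*0 = ((3 + (1 + d))*(-3 + f))*0 = ((4 + d)*(-3 + f))*0 = ((-3 + f)*(4 + d))*0 = 0)
2874 - (-12*u(-2, 1 - 1*2) + 16) = 2874 - (-12*0 + 16) = 2874 - (0 + 16) = 2874 - 1*16 = 2874 - 16 = 2858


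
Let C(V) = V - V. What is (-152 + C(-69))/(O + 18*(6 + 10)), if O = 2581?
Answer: -8/151 ≈ -0.052980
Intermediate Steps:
C(V) = 0
(-152 + C(-69))/(O + 18*(6 + 10)) = (-152 + 0)/(2581 + 18*(6 + 10)) = -152/(2581 + 18*16) = -152/(2581 + 288) = -152/2869 = -152*1/2869 = -8/151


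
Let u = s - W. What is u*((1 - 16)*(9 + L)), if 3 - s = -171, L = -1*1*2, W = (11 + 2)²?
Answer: -525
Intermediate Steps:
W = 169 (W = 13² = 169)
L = -2 (L = -1*2 = -2)
s = 174 (s = 3 - 1*(-171) = 3 + 171 = 174)
u = 5 (u = 174 - 1*169 = 174 - 169 = 5)
u*((1 - 16)*(9 + L)) = 5*((1 - 16)*(9 - 2)) = 5*(-15*7) = 5*(-105) = -525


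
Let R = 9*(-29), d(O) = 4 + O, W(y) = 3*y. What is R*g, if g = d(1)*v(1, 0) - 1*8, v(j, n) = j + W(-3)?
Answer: 12528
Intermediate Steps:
v(j, n) = -9 + j (v(j, n) = j + 3*(-3) = j - 9 = -9 + j)
R = -261
g = -48 (g = (4 + 1)*(-9 + 1) - 1*8 = 5*(-8) - 8 = -40 - 8 = -48)
R*g = -261*(-48) = 12528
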